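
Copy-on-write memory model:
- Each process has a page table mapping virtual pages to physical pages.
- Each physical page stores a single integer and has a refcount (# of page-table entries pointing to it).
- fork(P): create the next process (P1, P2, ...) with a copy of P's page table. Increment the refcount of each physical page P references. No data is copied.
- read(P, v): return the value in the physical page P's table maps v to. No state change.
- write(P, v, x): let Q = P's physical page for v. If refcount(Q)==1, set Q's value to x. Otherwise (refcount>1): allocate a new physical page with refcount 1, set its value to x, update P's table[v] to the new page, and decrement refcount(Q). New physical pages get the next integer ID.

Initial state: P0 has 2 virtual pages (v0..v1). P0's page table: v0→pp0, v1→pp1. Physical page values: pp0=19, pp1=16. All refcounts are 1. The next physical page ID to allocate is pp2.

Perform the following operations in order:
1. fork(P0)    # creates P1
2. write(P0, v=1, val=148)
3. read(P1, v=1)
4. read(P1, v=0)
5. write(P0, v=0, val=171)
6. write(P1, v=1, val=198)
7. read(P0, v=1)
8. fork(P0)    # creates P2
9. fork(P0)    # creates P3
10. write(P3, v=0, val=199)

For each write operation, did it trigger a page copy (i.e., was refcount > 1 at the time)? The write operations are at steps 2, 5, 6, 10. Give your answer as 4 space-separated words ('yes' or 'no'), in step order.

Op 1: fork(P0) -> P1. 2 ppages; refcounts: pp0:2 pp1:2
Op 2: write(P0, v1, 148). refcount(pp1)=2>1 -> COPY to pp2. 3 ppages; refcounts: pp0:2 pp1:1 pp2:1
Op 3: read(P1, v1) -> 16. No state change.
Op 4: read(P1, v0) -> 19. No state change.
Op 5: write(P0, v0, 171). refcount(pp0)=2>1 -> COPY to pp3. 4 ppages; refcounts: pp0:1 pp1:1 pp2:1 pp3:1
Op 6: write(P1, v1, 198). refcount(pp1)=1 -> write in place. 4 ppages; refcounts: pp0:1 pp1:1 pp2:1 pp3:1
Op 7: read(P0, v1) -> 148. No state change.
Op 8: fork(P0) -> P2. 4 ppages; refcounts: pp0:1 pp1:1 pp2:2 pp3:2
Op 9: fork(P0) -> P3. 4 ppages; refcounts: pp0:1 pp1:1 pp2:3 pp3:3
Op 10: write(P3, v0, 199). refcount(pp3)=3>1 -> COPY to pp4. 5 ppages; refcounts: pp0:1 pp1:1 pp2:3 pp3:2 pp4:1

yes yes no yes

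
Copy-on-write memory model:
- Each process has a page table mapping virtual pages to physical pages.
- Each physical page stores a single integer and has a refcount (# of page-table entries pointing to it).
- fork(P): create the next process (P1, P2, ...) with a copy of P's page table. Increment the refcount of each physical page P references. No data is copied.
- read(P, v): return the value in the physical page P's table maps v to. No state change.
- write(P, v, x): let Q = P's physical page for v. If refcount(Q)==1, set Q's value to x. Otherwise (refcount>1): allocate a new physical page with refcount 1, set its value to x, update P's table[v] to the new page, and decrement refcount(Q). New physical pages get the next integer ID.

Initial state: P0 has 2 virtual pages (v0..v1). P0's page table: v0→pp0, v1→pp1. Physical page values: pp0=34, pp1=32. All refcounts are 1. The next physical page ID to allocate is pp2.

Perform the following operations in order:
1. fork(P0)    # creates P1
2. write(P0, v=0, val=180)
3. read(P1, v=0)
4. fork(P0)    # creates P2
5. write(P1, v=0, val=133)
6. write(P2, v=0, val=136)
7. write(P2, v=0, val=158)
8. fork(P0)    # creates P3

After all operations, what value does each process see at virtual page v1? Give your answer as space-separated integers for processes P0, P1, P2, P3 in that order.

Op 1: fork(P0) -> P1. 2 ppages; refcounts: pp0:2 pp1:2
Op 2: write(P0, v0, 180). refcount(pp0)=2>1 -> COPY to pp2. 3 ppages; refcounts: pp0:1 pp1:2 pp2:1
Op 3: read(P1, v0) -> 34. No state change.
Op 4: fork(P0) -> P2. 3 ppages; refcounts: pp0:1 pp1:3 pp2:2
Op 5: write(P1, v0, 133). refcount(pp0)=1 -> write in place. 3 ppages; refcounts: pp0:1 pp1:3 pp2:2
Op 6: write(P2, v0, 136). refcount(pp2)=2>1 -> COPY to pp3. 4 ppages; refcounts: pp0:1 pp1:3 pp2:1 pp3:1
Op 7: write(P2, v0, 158). refcount(pp3)=1 -> write in place. 4 ppages; refcounts: pp0:1 pp1:3 pp2:1 pp3:1
Op 8: fork(P0) -> P3. 4 ppages; refcounts: pp0:1 pp1:4 pp2:2 pp3:1
P0: v1 -> pp1 = 32
P1: v1 -> pp1 = 32
P2: v1 -> pp1 = 32
P3: v1 -> pp1 = 32

Answer: 32 32 32 32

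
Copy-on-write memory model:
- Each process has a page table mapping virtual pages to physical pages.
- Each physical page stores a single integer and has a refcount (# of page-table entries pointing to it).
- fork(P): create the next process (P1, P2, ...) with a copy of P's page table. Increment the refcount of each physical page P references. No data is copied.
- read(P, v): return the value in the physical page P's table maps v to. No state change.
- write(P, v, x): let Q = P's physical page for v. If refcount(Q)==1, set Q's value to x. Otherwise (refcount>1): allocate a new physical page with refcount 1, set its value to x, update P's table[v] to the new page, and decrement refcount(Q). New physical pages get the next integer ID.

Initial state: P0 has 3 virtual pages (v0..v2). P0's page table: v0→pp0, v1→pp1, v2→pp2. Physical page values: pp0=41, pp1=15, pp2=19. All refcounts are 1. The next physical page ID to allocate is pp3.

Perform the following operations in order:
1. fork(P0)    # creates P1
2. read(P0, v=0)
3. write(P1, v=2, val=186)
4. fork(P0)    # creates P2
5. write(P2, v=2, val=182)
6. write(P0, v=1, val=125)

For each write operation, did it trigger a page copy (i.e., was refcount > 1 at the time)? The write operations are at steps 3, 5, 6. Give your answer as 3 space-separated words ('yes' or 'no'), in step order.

Op 1: fork(P0) -> P1. 3 ppages; refcounts: pp0:2 pp1:2 pp2:2
Op 2: read(P0, v0) -> 41. No state change.
Op 3: write(P1, v2, 186). refcount(pp2)=2>1 -> COPY to pp3. 4 ppages; refcounts: pp0:2 pp1:2 pp2:1 pp3:1
Op 4: fork(P0) -> P2. 4 ppages; refcounts: pp0:3 pp1:3 pp2:2 pp3:1
Op 5: write(P2, v2, 182). refcount(pp2)=2>1 -> COPY to pp4. 5 ppages; refcounts: pp0:3 pp1:3 pp2:1 pp3:1 pp4:1
Op 6: write(P0, v1, 125). refcount(pp1)=3>1 -> COPY to pp5. 6 ppages; refcounts: pp0:3 pp1:2 pp2:1 pp3:1 pp4:1 pp5:1

yes yes yes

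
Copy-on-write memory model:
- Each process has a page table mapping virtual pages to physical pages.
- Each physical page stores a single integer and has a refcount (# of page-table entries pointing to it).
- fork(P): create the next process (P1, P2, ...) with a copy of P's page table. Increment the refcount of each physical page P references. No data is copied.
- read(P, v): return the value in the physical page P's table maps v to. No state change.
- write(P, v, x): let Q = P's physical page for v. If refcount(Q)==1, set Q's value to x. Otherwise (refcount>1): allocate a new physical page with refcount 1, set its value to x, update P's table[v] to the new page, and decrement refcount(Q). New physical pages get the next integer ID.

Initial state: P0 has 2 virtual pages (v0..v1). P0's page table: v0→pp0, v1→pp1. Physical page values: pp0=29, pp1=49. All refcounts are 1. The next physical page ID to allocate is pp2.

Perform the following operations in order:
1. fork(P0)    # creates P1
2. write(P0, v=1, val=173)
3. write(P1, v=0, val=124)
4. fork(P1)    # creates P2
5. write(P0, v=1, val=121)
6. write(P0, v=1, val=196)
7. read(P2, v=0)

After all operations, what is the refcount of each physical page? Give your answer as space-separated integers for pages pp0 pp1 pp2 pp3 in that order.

Op 1: fork(P0) -> P1. 2 ppages; refcounts: pp0:2 pp1:2
Op 2: write(P0, v1, 173). refcount(pp1)=2>1 -> COPY to pp2. 3 ppages; refcounts: pp0:2 pp1:1 pp2:1
Op 3: write(P1, v0, 124). refcount(pp0)=2>1 -> COPY to pp3. 4 ppages; refcounts: pp0:1 pp1:1 pp2:1 pp3:1
Op 4: fork(P1) -> P2. 4 ppages; refcounts: pp0:1 pp1:2 pp2:1 pp3:2
Op 5: write(P0, v1, 121). refcount(pp2)=1 -> write in place. 4 ppages; refcounts: pp0:1 pp1:2 pp2:1 pp3:2
Op 6: write(P0, v1, 196). refcount(pp2)=1 -> write in place. 4 ppages; refcounts: pp0:1 pp1:2 pp2:1 pp3:2
Op 7: read(P2, v0) -> 124. No state change.

Answer: 1 2 1 2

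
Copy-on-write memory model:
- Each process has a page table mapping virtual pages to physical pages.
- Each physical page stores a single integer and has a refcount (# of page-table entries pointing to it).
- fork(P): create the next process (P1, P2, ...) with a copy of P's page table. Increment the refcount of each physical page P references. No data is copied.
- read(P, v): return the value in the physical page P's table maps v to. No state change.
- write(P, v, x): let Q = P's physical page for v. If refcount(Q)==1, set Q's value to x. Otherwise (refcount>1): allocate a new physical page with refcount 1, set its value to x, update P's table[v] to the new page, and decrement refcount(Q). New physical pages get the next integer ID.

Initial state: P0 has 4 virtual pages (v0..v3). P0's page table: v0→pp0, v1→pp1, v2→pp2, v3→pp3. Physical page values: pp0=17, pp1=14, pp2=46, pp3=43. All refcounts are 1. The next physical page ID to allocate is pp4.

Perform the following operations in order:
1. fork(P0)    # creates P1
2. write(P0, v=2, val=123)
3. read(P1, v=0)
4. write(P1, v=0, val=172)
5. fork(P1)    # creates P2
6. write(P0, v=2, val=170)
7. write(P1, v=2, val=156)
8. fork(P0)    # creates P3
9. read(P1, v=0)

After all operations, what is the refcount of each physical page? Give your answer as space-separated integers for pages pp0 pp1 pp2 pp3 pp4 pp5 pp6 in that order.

Op 1: fork(P0) -> P1. 4 ppages; refcounts: pp0:2 pp1:2 pp2:2 pp3:2
Op 2: write(P0, v2, 123). refcount(pp2)=2>1 -> COPY to pp4. 5 ppages; refcounts: pp0:2 pp1:2 pp2:1 pp3:2 pp4:1
Op 3: read(P1, v0) -> 17. No state change.
Op 4: write(P1, v0, 172). refcount(pp0)=2>1 -> COPY to pp5. 6 ppages; refcounts: pp0:1 pp1:2 pp2:1 pp3:2 pp4:1 pp5:1
Op 5: fork(P1) -> P2. 6 ppages; refcounts: pp0:1 pp1:3 pp2:2 pp3:3 pp4:1 pp5:2
Op 6: write(P0, v2, 170). refcount(pp4)=1 -> write in place. 6 ppages; refcounts: pp0:1 pp1:3 pp2:2 pp3:3 pp4:1 pp5:2
Op 7: write(P1, v2, 156). refcount(pp2)=2>1 -> COPY to pp6. 7 ppages; refcounts: pp0:1 pp1:3 pp2:1 pp3:3 pp4:1 pp5:2 pp6:1
Op 8: fork(P0) -> P3. 7 ppages; refcounts: pp0:2 pp1:4 pp2:1 pp3:4 pp4:2 pp5:2 pp6:1
Op 9: read(P1, v0) -> 172. No state change.

Answer: 2 4 1 4 2 2 1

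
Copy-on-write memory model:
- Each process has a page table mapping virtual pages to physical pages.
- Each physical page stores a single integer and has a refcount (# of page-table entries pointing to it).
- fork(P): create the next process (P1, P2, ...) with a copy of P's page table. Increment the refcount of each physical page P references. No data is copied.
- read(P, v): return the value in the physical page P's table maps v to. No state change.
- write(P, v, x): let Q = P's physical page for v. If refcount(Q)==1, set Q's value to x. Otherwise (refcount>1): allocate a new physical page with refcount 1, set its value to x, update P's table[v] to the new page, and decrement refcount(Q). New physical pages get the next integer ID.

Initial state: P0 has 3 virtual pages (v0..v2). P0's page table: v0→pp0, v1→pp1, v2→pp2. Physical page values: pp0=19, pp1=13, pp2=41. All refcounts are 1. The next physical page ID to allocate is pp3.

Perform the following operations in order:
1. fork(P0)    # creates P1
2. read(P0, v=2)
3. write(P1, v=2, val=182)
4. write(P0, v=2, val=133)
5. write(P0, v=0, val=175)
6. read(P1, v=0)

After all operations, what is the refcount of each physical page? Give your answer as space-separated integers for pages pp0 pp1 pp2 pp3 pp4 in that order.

Answer: 1 2 1 1 1

Derivation:
Op 1: fork(P0) -> P1. 3 ppages; refcounts: pp0:2 pp1:2 pp2:2
Op 2: read(P0, v2) -> 41. No state change.
Op 3: write(P1, v2, 182). refcount(pp2)=2>1 -> COPY to pp3. 4 ppages; refcounts: pp0:2 pp1:2 pp2:1 pp3:1
Op 4: write(P0, v2, 133). refcount(pp2)=1 -> write in place. 4 ppages; refcounts: pp0:2 pp1:2 pp2:1 pp3:1
Op 5: write(P0, v0, 175). refcount(pp0)=2>1 -> COPY to pp4. 5 ppages; refcounts: pp0:1 pp1:2 pp2:1 pp3:1 pp4:1
Op 6: read(P1, v0) -> 19. No state change.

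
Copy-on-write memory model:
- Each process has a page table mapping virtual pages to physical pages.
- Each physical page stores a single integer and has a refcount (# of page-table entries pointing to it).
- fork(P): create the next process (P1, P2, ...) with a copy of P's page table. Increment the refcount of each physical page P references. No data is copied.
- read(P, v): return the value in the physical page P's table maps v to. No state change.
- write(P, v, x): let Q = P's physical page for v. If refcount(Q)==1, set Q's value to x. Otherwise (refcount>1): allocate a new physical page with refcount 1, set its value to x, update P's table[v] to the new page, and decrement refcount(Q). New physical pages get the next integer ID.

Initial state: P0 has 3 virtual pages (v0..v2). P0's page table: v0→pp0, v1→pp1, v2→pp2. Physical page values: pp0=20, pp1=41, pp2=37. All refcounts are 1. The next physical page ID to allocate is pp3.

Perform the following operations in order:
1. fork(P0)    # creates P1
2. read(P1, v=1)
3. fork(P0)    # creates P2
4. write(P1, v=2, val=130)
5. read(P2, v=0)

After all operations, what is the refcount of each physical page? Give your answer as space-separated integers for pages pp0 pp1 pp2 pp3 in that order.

Op 1: fork(P0) -> P1. 3 ppages; refcounts: pp0:2 pp1:2 pp2:2
Op 2: read(P1, v1) -> 41. No state change.
Op 3: fork(P0) -> P2. 3 ppages; refcounts: pp0:3 pp1:3 pp2:3
Op 4: write(P1, v2, 130). refcount(pp2)=3>1 -> COPY to pp3. 4 ppages; refcounts: pp0:3 pp1:3 pp2:2 pp3:1
Op 5: read(P2, v0) -> 20. No state change.

Answer: 3 3 2 1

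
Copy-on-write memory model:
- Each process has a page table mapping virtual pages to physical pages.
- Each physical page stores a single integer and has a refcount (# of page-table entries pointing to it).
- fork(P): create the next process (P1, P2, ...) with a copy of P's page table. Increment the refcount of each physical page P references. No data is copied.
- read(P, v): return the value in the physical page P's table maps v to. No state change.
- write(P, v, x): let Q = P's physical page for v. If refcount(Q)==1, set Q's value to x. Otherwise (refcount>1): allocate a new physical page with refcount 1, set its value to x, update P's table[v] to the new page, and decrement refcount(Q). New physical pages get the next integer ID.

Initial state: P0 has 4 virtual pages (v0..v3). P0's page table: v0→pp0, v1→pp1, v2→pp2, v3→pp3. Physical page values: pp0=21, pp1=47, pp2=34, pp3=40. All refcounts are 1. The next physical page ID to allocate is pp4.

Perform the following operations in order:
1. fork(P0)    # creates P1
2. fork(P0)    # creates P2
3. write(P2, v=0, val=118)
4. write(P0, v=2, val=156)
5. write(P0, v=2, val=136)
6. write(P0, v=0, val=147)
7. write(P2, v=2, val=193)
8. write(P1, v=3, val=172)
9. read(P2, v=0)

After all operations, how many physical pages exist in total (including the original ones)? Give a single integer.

Op 1: fork(P0) -> P1. 4 ppages; refcounts: pp0:2 pp1:2 pp2:2 pp3:2
Op 2: fork(P0) -> P2. 4 ppages; refcounts: pp0:3 pp1:3 pp2:3 pp3:3
Op 3: write(P2, v0, 118). refcount(pp0)=3>1 -> COPY to pp4. 5 ppages; refcounts: pp0:2 pp1:3 pp2:3 pp3:3 pp4:1
Op 4: write(P0, v2, 156). refcount(pp2)=3>1 -> COPY to pp5. 6 ppages; refcounts: pp0:2 pp1:3 pp2:2 pp3:3 pp4:1 pp5:1
Op 5: write(P0, v2, 136). refcount(pp5)=1 -> write in place. 6 ppages; refcounts: pp0:2 pp1:3 pp2:2 pp3:3 pp4:1 pp5:1
Op 6: write(P0, v0, 147). refcount(pp0)=2>1 -> COPY to pp6. 7 ppages; refcounts: pp0:1 pp1:3 pp2:2 pp3:3 pp4:1 pp5:1 pp6:1
Op 7: write(P2, v2, 193). refcount(pp2)=2>1 -> COPY to pp7. 8 ppages; refcounts: pp0:1 pp1:3 pp2:1 pp3:3 pp4:1 pp5:1 pp6:1 pp7:1
Op 8: write(P1, v3, 172). refcount(pp3)=3>1 -> COPY to pp8. 9 ppages; refcounts: pp0:1 pp1:3 pp2:1 pp3:2 pp4:1 pp5:1 pp6:1 pp7:1 pp8:1
Op 9: read(P2, v0) -> 118. No state change.

Answer: 9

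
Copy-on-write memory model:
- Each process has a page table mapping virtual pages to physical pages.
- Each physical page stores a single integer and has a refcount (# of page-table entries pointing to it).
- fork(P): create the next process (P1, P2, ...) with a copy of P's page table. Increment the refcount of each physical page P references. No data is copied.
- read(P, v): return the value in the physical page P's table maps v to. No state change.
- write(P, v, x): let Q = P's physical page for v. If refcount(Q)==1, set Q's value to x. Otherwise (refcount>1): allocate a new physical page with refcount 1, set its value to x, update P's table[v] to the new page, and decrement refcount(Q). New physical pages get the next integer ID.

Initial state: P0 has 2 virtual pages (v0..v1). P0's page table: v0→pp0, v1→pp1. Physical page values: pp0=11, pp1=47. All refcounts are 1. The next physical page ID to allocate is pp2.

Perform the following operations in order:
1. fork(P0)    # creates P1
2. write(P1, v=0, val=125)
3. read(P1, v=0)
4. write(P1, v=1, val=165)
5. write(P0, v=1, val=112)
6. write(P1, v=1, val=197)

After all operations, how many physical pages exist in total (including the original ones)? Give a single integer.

Op 1: fork(P0) -> P1. 2 ppages; refcounts: pp0:2 pp1:2
Op 2: write(P1, v0, 125). refcount(pp0)=2>1 -> COPY to pp2. 3 ppages; refcounts: pp0:1 pp1:2 pp2:1
Op 3: read(P1, v0) -> 125. No state change.
Op 4: write(P1, v1, 165). refcount(pp1)=2>1 -> COPY to pp3. 4 ppages; refcounts: pp0:1 pp1:1 pp2:1 pp3:1
Op 5: write(P0, v1, 112). refcount(pp1)=1 -> write in place. 4 ppages; refcounts: pp0:1 pp1:1 pp2:1 pp3:1
Op 6: write(P1, v1, 197). refcount(pp3)=1 -> write in place. 4 ppages; refcounts: pp0:1 pp1:1 pp2:1 pp3:1

Answer: 4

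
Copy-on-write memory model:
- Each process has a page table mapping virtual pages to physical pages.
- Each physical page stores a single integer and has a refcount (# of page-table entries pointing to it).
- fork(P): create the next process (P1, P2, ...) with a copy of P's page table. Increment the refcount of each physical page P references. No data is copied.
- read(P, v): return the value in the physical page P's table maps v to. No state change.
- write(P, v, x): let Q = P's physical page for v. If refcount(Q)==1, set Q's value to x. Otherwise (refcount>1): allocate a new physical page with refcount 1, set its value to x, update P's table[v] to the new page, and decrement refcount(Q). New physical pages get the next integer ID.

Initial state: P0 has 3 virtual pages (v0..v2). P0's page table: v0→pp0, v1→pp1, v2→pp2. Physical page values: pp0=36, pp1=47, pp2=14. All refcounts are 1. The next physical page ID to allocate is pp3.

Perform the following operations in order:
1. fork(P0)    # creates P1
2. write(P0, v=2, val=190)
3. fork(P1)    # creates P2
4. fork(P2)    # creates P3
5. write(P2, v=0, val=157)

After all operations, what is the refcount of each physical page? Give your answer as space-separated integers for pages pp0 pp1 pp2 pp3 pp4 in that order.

Answer: 3 4 3 1 1

Derivation:
Op 1: fork(P0) -> P1. 3 ppages; refcounts: pp0:2 pp1:2 pp2:2
Op 2: write(P0, v2, 190). refcount(pp2)=2>1 -> COPY to pp3. 4 ppages; refcounts: pp0:2 pp1:2 pp2:1 pp3:1
Op 3: fork(P1) -> P2. 4 ppages; refcounts: pp0:3 pp1:3 pp2:2 pp3:1
Op 4: fork(P2) -> P3. 4 ppages; refcounts: pp0:4 pp1:4 pp2:3 pp3:1
Op 5: write(P2, v0, 157). refcount(pp0)=4>1 -> COPY to pp4. 5 ppages; refcounts: pp0:3 pp1:4 pp2:3 pp3:1 pp4:1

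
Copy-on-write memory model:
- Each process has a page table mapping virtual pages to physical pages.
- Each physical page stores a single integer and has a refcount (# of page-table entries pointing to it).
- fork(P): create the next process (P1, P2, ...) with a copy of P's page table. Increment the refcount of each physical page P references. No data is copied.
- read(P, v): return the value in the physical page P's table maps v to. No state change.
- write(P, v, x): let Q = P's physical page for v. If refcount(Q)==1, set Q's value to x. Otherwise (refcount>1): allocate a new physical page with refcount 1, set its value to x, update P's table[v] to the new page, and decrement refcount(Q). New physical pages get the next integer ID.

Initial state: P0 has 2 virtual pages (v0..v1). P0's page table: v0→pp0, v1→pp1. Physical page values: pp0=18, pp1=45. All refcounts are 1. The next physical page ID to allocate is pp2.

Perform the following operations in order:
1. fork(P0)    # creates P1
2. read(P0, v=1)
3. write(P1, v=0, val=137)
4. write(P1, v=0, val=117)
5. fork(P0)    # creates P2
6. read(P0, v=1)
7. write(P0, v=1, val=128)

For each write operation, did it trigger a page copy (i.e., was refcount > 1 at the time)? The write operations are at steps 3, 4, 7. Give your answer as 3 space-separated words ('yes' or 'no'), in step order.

Op 1: fork(P0) -> P1. 2 ppages; refcounts: pp0:2 pp1:2
Op 2: read(P0, v1) -> 45. No state change.
Op 3: write(P1, v0, 137). refcount(pp0)=2>1 -> COPY to pp2. 3 ppages; refcounts: pp0:1 pp1:2 pp2:1
Op 4: write(P1, v0, 117). refcount(pp2)=1 -> write in place. 3 ppages; refcounts: pp0:1 pp1:2 pp2:1
Op 5: fork(P0) -> P2. 3 ppages; refcounts: pp0:2 pp1:3 pp2:1
Op 6: read(P0, v1) -> 45. No state change.
Op 7: write(P0, v1, 128). refcount(pp1)=3>1 -> COPY to pp3. 4 ppages; refcounts: pp0:2 pp1:2 pp2:1 pp3:1

yes no yes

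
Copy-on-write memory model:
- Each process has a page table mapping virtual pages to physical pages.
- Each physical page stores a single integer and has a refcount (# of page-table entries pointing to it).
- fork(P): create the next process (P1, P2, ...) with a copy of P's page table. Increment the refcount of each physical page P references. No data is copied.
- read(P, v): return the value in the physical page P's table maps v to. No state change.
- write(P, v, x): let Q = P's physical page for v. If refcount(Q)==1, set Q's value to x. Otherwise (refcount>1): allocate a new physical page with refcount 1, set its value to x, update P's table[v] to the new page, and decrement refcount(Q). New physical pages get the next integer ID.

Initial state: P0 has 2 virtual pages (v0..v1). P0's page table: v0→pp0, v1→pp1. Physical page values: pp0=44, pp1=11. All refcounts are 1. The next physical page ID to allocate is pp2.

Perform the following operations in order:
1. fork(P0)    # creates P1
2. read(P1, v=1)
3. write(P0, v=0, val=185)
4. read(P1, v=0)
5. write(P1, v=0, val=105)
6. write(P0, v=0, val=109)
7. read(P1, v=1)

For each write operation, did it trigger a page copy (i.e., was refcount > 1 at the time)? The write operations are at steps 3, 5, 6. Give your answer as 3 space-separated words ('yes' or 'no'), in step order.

Op 1: fork(P0) -> P1. 2 ppages; refcounts: pp0:2 pp1:2
Op 2: read(P1, v1) -> 11. No state change.
Op 3: write(P0, v0, 185). refcount(pp0)=2>1 -> COPY to pp2. 3 ppages; refcounts: pp0:1 pp1:2 pp2:1
Op 4: read(P1, v0) -> 44. No state change.
Op 5: write(P1, v0, 105). refcount(pp0)=1 -> write in place. 3 ppages; refcounts: pp0:1 pp1:2 pp2:1
Op 6: write(P0, v0, 109). refcount(pp2)=1 -> write in place. 3 ppages; refcounts: pp0:1 pp1:2 pp2:1
Op 7: read(P1, v1) -> 11. No state change.

yes no no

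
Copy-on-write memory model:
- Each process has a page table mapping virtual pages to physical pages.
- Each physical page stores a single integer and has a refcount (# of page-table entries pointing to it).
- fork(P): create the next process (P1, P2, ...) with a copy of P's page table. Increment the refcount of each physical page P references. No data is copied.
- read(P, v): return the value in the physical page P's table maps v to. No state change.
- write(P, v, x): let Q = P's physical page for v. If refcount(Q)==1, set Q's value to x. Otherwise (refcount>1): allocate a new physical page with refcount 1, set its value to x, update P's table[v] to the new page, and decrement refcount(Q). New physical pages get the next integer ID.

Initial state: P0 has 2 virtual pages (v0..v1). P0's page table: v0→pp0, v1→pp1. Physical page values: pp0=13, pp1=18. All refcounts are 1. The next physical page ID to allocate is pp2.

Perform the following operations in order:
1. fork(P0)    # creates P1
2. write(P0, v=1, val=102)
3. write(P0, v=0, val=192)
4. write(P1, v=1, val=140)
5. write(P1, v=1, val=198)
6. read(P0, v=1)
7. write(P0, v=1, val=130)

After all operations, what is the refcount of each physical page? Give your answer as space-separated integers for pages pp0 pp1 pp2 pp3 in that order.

Op 1: fork(P0) -> P1. 2 ppages; refcounts: pp0:2 pp1:2
Op 2: write(P0, v1, 102). refcount(pp1)=2>1 -> COPY to pp2. 3 ppages; refcounts: pp0:2 pp1:1 pp2:1
Op 3: write(P0, v0, 192). refcount(pp0)=2>1 -> COPY to pp3. 4 ppages; refcounts: pp0:1 pp1:1 pp2:1 pp3:1
Op 4: write(P1, v1, 140). refcount(pp1)=1 -> write in place. 4 ppages; refcounts: pp0:1 pp1:1 pp2:1 pp3:1
Op 5: write(P1, v1, 198). refcount(pp1)=1 -> write in place. 4 ppages; refcounts: pp0:1 pp1:1 pp2:1 pp3:1
Op 6: read(P0, v1) -> 102. No state change.
Op 7: write(P0, v1, 130). refcount(pp2)=1 -> write in place. 4 ppages; refcounts: pp0:1 pp1:1 pp2:1 pp3:1

Answer: 1 1 1 1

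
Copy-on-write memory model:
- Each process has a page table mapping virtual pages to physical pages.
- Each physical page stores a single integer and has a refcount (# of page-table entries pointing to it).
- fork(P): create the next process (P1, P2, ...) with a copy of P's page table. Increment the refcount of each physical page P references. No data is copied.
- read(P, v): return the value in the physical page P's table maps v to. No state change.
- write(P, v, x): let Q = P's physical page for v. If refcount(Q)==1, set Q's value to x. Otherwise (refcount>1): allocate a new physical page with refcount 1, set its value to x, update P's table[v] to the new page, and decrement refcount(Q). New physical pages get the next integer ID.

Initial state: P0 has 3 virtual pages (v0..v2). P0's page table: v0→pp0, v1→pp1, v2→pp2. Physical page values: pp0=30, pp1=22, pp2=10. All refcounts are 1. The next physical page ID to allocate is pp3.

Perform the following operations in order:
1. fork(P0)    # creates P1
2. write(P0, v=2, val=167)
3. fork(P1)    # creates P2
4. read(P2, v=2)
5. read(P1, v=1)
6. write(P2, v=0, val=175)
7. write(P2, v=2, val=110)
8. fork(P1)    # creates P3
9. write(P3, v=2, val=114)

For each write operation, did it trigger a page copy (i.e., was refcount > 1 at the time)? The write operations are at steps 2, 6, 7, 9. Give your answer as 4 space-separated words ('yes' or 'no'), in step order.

Op 1: fork(P0) -> P1. 3 ppages; refcounts: pp0:2 pp1:2 pp2:2
Op 2: write(P0, v2, 167). refcount(pp2)=2>1 -> COPY to pp3. 4 ppages; refcounts: pp0:2 pp1:2 pp2:1 pp3:1
Op 3: fork(P1) -> P2. 4 ppages; refcounts: pp0:3 pp1:3 pp2:2 pp3:1
Op 4: read(P2, v2) -> 10. No state change.
Op 5: read(P1, v1) -> 22. No state change.
Op 6: write(P2, v0, 175). refcount(pp0)=3>1 -> COPY to pp4. 5 ppages; refcounts: pp0:2 pp1:3 pp2:2 pp3:1 pp4:1
Op 7: write(P2, v2, 110). refcount(pp2)=2>1 -> COPY to pp5. 6 ppages; refcounts: pp0:2 pp1:3 pp2:1 pp3:1 pp4:1 pp5:1
Op 8: fork(P1) -> P3. 6 ppages; refcounts: pp0:3 pp1:4 pp2:2 pp3:1 pp4:1 pp5:1
Op 9: write(P3, v2, 114). refcount(pp2)=2>1 -> COPY to pp6. 7 ppages; refcounts: pp0:3 pp1:4 pp2:1 pp3:1 pp4:1 pp5:1 pp6:1

yes yes yes yes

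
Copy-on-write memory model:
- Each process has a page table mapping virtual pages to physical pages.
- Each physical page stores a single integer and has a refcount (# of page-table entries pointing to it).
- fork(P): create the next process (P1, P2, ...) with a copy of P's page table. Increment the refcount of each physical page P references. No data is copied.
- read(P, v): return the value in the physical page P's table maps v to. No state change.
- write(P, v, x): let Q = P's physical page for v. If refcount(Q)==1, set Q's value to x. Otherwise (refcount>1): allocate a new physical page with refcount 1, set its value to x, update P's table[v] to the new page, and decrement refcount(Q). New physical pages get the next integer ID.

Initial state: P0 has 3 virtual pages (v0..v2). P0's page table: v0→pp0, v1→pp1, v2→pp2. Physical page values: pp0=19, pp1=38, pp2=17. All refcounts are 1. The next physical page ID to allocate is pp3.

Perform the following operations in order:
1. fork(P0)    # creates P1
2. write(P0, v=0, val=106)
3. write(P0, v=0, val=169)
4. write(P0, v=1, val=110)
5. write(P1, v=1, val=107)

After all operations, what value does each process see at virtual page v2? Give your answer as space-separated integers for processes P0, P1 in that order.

Answer: 17 17

Derivation:
Op 1: fork(P0) -> P1. 3 ppages; refcounts: pp0:2 pp1:2 pp2:2
Op 2: write(P0, v0, 106). refcount(pp0)=2>1 -> COPY to pp3. 4 ppages; refcounts: pp0:1 pp1:2 pp2:2 pp3:1
Op 3: write(P0, v0, 169). refcount(pp3)=1 -> write in place. 4 ppages; refcounts: pp0:1 pp1:2 pp2:2 pp3:1
Op 4: write(P0, v1, 110). refcount(pp1)=2>1 -> COPY to pp4. 5 ppages; refcounts: pp0:1 pp1:1 pp2:2 pp3:1 pp4:1
Op 5: write(P1, v1, 107). refcount(pp1)=1 -> write in place. 5 ppages; refcounts: pp0:1 pp1:1 pp2:2 pp3:1 pp4:1
P0: v2 -> pp2 = 17
P1: v2 -> pp2 = 17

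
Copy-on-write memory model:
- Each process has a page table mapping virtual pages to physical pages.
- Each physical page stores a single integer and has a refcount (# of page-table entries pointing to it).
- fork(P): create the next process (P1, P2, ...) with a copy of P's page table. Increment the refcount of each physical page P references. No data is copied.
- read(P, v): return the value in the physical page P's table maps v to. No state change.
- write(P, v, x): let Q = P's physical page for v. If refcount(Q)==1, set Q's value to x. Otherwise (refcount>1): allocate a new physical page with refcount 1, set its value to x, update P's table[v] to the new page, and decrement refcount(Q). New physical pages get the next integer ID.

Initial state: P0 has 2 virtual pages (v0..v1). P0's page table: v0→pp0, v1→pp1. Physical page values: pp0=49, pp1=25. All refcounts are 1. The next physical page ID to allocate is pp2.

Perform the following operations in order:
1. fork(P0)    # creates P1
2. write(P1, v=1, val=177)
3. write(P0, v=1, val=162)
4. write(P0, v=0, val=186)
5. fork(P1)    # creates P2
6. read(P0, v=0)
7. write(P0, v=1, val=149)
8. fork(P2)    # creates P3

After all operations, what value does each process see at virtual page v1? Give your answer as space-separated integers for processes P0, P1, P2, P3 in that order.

Op 1: fork(P0) -> P1. 2 ppages; refcounts: pp0:2 pp1:2
Op 2: write(P1, v1, 177). refcount(pp1)=2>1 -> COPY to pp2. 3 ppages; refcounts: pp0:2 pp1:1 pp2:1
Op 3: write(P0, v1, 162). refcount(pp1)=1 -> write in place. 3 ppages; refcounts: pp0:2 pp1:1 pp2:1
Op 4: write(P0, v0, 186). refcount(pp0)=2>1 -> COPY to pp3. 4 ppages; refcounts: pp0:1 pp1:1 pp2:1 pp3:1
Op 5: fork(P1) -> P2. 4 ppages; refcounts: pp0:2 pp1:1 pp2:2 pp3:1
Op 6: read(P0, v0) -> 186. No state change.
Op 7: write(P0, v1, 149). refcount(pp1)=1 -> write in place. 4 ppages; refcounts: pp0:2 pp1:1 pp2:2 pp3:1
Op 8: fork(P2) -> P3. 4 ppages; refcounts: pp0:3 pp1:1 pp2:3 pp3:1
P0: v1 -> pp1 = 149
P1: v1 -> pp2 = 177
P2: v1 -> pp2 = 177
P3: v1 -> pp2 = 177

Answer: 149 177 177 177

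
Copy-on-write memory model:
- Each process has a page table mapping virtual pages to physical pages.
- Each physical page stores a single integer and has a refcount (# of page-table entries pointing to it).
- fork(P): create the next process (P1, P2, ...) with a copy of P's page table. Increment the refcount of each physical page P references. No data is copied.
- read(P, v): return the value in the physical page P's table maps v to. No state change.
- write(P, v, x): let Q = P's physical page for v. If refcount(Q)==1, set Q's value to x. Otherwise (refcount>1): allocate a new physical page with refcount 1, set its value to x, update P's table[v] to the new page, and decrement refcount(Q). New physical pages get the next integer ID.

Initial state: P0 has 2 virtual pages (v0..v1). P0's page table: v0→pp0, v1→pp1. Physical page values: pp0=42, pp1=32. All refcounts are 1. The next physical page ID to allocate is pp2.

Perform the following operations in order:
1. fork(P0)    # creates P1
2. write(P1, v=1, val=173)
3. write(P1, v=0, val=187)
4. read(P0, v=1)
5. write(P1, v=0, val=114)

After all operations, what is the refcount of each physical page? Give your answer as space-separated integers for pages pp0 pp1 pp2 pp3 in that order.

Op 1: fork(P0) -> P1. 2 ppages; refcounts: pp0:2 pp1:2
Op 2: write(P1, v1, 173). refcount(pp1)=2>1 -> COPY to pp2. 3 ppages; refcounts: pp0:2 pp1:1 pp2:1
Op 3: write(P1, v0, 187). refcount(pp0)=2>1 -> COPY to pp3. 4 ppages; refcounts: pp0:1 pp1:1 pp2:1 pp3:1
Op 4: read(P0, v1) -> 32. No state change.
Op 5: write(P1, v0, 114). refcount(pp3)=1 -> write in place. 4 ppages; refcounts: pp0:1 pp1:1 pp2:1 pp3:1

Answer: 1 1 1 1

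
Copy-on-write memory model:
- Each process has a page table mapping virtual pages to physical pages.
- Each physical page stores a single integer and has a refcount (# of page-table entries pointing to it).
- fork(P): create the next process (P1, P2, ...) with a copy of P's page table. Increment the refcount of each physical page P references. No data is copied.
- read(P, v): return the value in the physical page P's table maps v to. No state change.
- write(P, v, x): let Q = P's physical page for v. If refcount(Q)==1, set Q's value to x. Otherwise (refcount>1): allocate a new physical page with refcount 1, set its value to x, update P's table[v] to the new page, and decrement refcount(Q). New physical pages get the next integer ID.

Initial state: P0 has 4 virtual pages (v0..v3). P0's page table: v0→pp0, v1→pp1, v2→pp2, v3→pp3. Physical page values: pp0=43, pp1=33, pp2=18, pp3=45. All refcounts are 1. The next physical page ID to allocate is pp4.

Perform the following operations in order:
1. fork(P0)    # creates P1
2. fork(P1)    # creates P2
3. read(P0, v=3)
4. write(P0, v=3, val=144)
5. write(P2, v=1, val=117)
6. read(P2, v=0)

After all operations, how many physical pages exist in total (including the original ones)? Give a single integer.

Answer: 6

Derivation:
Op 1: fork(P0) -> P1. 4 ppages; refcounts: pp0:2 pp1:2 pp2:2 pp3:2
Op 2: fork(P1) -> P2. 4 ppages; refcounts: pp0:3 pp1:3 pp2:3 pp3:3
Op 3: read(P0, v3) -> 45. No state change.
Op 4: write(P0, v3, 144). refcount(pp3)=3>1 -> COPY to pp4. 5 ppages; refcounts: pp0:3 pp1:3 pp2:3 pp3:2 pp4:1
Op 5: write(P2, v1, 117). refcount(pp1)=3>1 -> COPY to pp5. 6 ppages; refcounts: pp0:3 pp1:2 pp2:3 pp3:2 pp4:1 pp5:1
Op 6: read(P2, v0) -> 43. No state change.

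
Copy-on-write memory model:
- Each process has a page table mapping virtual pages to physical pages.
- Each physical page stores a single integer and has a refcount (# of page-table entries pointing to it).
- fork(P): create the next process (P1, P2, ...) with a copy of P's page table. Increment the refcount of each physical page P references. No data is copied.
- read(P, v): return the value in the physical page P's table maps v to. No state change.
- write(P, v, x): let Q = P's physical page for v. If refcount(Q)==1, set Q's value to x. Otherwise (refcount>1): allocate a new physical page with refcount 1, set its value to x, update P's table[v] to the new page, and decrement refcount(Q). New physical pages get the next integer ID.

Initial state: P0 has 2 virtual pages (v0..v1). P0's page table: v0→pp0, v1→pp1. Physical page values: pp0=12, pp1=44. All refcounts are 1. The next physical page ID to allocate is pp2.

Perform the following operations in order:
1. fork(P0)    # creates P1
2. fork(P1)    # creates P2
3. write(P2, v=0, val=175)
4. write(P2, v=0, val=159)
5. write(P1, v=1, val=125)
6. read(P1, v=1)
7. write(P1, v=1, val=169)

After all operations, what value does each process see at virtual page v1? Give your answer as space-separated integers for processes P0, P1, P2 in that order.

Answer: 44 169 44

Derivation:
Op 1: fork(P0) -> P1. 2 ppages; refcounts: pp0:2 pp1:2
Op 2: fork(P1) -> P2. 2 ppages; refcounts: pp0:3 pp1:3
Op 3: write(P2, v0, 175). refcount(pp0)=3>1 -> COPY to pp2. 3 ppages; refcounts: pp0:2 pp1:3 pp2:1
Op 4: write(P2, v0, 159). refcount(pp2)=1 -> write in place. 3 ppages; refcounts: pp0:2 pp1:3 pp2:1
Op 5: write(P1, v1, 125). refcount(pp1)=3>1 -> COPY to pp3. 4 ppages; refcounts: pp0:2 pp1:2 pp2:1 pp3:1
Op 6: read(P1, v1) -> 125. No state change.
Op 7: write(P1, v1, 169). refcount(pp3)=1 -> write in place. 4 ppages; refcounts: pp0:2 pp1:2 pp2:1 pp3:1
P0: v1 -> pp1 = 44
P1: v1 -> pp3 = 169
P2: v1 -> pp1 = 44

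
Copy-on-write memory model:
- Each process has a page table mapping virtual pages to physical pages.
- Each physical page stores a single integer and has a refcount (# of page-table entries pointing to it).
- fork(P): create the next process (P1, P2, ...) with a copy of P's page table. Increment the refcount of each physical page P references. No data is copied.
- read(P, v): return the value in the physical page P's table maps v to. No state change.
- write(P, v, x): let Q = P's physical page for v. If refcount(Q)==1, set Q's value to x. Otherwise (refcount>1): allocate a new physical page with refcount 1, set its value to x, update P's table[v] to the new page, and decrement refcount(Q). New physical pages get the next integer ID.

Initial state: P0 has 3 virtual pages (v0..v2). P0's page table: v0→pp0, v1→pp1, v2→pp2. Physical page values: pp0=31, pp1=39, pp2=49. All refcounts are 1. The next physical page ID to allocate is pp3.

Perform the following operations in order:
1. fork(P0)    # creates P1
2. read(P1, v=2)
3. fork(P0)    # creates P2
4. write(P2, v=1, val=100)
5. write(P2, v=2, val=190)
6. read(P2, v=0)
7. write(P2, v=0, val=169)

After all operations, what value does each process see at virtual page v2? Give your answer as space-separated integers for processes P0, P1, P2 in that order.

Op 1: fork(P0) -> P1. 3 ppages; refcounts: pp0:2 pp1:2 pp2:2
Op 2: read(P1, v2) -> 49. No state change.
Op 3: fork(P0) -> P2. 3 ppages; refcounts: pp0:3 pp1:3 pp2:3
Op 4: write(P2, v1, 100). refcount(pp1)=3>1 -> COPY to pp3. 4 ppages; refcounts: pp0:3 pp1:2 pp2:3 pp3:1
Op 5: write(P2, v2, 190). refcount(pp2)=3>1 -> COPY to pp4. 5 ppages; refcounts: pp0:3 pp1:2 pp2:2 pp3:1 pp4:1
Op 6: read(P2, v0) -> 31. No state change.
Op 7: write(P2, v0, 169). refcount(pp0)=3>1 -> COPY to pp5. 6 ppages; refcounts: pp0:2 pp1:2 pp2:2 pp3:1 pp4:1 pp5:1
P0: v2 -> pp2 = 49
P1: v2 -> pp2 = 49
P2: v2 -> pp4 = 190

Answer: 49 49 190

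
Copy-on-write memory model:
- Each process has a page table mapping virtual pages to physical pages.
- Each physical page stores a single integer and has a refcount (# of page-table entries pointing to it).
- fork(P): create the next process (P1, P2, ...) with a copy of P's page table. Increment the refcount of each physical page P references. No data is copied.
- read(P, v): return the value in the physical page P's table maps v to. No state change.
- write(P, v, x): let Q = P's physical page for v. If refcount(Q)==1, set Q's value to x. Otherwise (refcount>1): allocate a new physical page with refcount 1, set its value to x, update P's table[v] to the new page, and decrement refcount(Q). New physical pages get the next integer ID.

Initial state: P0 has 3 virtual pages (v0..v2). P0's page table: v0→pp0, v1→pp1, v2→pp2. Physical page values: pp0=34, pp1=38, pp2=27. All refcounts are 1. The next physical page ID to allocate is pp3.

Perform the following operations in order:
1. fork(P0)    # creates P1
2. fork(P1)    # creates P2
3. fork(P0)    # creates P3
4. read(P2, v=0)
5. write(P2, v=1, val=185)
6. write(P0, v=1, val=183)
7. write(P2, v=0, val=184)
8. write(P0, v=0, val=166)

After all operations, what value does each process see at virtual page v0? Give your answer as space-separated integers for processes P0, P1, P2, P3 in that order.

Answer: 166 34 184 34

Derivation:
Op 1: fork(P0) -> P1. 3 ppages; refcounts: pp0:2 pp1:2 pp2:2
Op 2: fork(P1) -> P2. 3 ppages; refcounts: pp0:3 pp1:3 pp2:3
Op 3: fork(P0) -> P3. 3 ppages; refcounts: pp0:4 pp1:4 pp2:4
Op 4: read(P2, v0) -> 34. No state change.
Op 5: write(P2, v1, 185). refcount(pp1)=4>1 -> COPY to pp3. 4 ppages; refcounts: pp0:4 pp1:3 pp2:4 pp3:1
Op 6: write(P0, v1, 183). refcount(pp1)=3>1 -> COPY to pp4. 5 ppages; refcounts: pp0:4 pp1:2 pp2:4 pp3:1 pp4:1
Op 7: write(P2, v0, 184). refcount(pp0)=4>1 -> COPY to pp5. 6 ppages; refcounts: pp0:3 pp1:2 pp2:4 pp3:1 pp4:1 pp5:1
Op 8: write(P0, v0, 166). refcount(pp0)=3>1 -> COPY to pp6. 7 ppages; refcounts: pp0:2 pp1:2 pp2:4 pp3:1 pp4:1 pp5:1 pp6:1
P0: v0 -> pp6 = 166
P1: v0 -> pp0 = 34
P2: v0 -> pp5 = 184
P3: v0 -> pp0 = 34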